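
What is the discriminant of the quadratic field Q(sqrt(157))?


For K = Q(sqrt(d)) with d squarefree: disc(K) = d if d = 1 mod 4, and disc(K) = 4d if d = 2 or 3 mod 4.
Here d = 157, and d mod 4 = 1.
d = 1 mod 4 (O_K = Z[(1+sqrt(d))/2]), so disc(K) = d = 157

157


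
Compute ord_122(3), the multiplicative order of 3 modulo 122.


We want ord_122(3), the smallest k >= 1 with 3^k = 1 mod 122.
n = 122 = 2 * 61, phi(122) = 60; the order divides phi(n).
Divisors of 60: 1, 2, 3, 4, 5, 6, 10, 12, 15, 20, 30, 60
Repeated squaring mod 122: 3^1 = 3, 3^2 = 9, 3^4 = 81, 3^8 = 95, 3^16 = 119, 3^32 = 9
Test divisors in increasing order:
  k=1: 3^1 = 3 mod 122
  k=2: 3^2 = 9 mod 122
  k=3: 3^3 = 9 * 3 = 27 mod 122
  k=4: 3^4 = 81 mod 122
  k=5: 3^5 = 81 * 3 = 121 mod 122
  k=6: 3^6 = 81 * 9 = 119 mod 122
  k=10: 3^10 = 95 * 9 = 1 mod 122  <- first divisor giving 1
Order = 10

10


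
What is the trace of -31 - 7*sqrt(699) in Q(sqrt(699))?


Tr(a + b*sqrt(d)) = (a + b*sqrt(d)) + (a - b*sqrt(d)) = 2a
= 2 * (-31)
= -62

-62


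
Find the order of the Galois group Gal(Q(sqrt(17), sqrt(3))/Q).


The 2 square roots of distinct primes are multiplicatively independent over Q,
so [K:Q] = 2^2 and Gal(K/Q) is isomorphic to (Z/2Z)^2.
|Gal| = 2^2 = 4

4


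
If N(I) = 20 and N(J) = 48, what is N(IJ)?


N(IJ) = N(I) * N(J)
= 20 * 48
= 960

960


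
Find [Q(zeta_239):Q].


The degree equals Euler's totient phi(239).
239 = 239
phi(239) = 238

238


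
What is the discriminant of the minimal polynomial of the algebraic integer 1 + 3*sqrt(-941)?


The element 1 + 3*sqrt(-941) has minimal polynomial:
x^2 - 2*x + 8470
Discriminant = (-2)^2 - 4*(8470)
= 4 - 33880
= -33876

-33876


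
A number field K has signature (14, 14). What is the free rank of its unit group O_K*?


By Dirichlet's unit theorem:
rank = r1 + r2 - 1
= 14 + 14 - 1
= 27

27


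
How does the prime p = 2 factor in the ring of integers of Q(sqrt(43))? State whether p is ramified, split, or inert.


K = Q(sqrt(43)). Since d mod 4 = 3, disc(K) = 172.
Check p | disc: 172 mod 2 = 0.
p divides disc, so p ramifies: (p) = P^2 with e=2, f=1, g=1.
Therefore p is ramified.

ramified


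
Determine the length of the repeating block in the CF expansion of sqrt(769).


Run the CF algorithm for sqrt(769).
a_0 = floor(sqrt(769)) = 27; set m_0=0, q_0=1.
Recurrence: m' = q*a - m,  q' = (d - m'^2)/q,  a' = floor((a_0 + m')/q').
  step 1: m=27, q=40, a=1
  step 2: m=13, q=15, a=2
  step 3: m=17, q=32, a=1
  step 4: m=15, q=17, a=2
  step 5: m=19, q=24, a=1
  step 6: m=5, q=31, a=1
  step 7: m=26, q=3, a=17
  step 8: m=25, q=48, a=1
  step 9: m=23, q=5, a=10
  step 10: m=27, q=8, a=6
  step 11: m=21, q=41, a=1
  step 12: m=20, q=9, a=5
  step 13: m=25, q=16, a=3
  step 14: m=23, q=15, a=3
  step 15: m=22, q=19, a=2
  step 16: m=16, q=27, a=1
  step 17: m=11, q=24, a=1
  step 18: m=13, q=25, a=1
  step 19: m=12, q=25, a=1
  step 20: m=13, q=24, a=1
  step 21: m=11, q=27, a=1
  step 22: m=16, q=19, a=2
  step 23: m=22, q=15, a=3
  step 24: m=23, q=16, a=3
  step 25: m=25, q=9, a=5
  step 26: m=20, q=41, a=1
  step 27: m=21, q=8, a=6
  step 28: m=27, q=5, a=10
  step 29: m=23, q=48, a=1
  step 30: m=25, q=3, a=17
  step 31: m=26, q=31, a=1
  step 32: m=5, q=24, a=1
  step 33: m=19, q=17, a=2
  step 34: m=15, q=32, a=1
  step 35: m=17, q=15, a=2
  step 36: m=13, q=40, a=1
  step 37: m=27, q=1, a=54
a_37 = 2*a_0 = 54, so the period closes here.
sqrt(769) = [27; 1, 2, 1, 2, 1, 1, 17, 1, 10, 6, 1, 5, 3, 3, 2, 1, 1, 1, 1, 1, 1, 2, 3, 3, 5, 1, 6, 10, 1, 17, 1, 1, 2, 1, 2, 1, 54]
Period length = 37

37


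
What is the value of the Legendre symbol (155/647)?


p = 647 is prime, so compute (155/647) with the reciprocity algorithm (Jacobi-symbol steps: pull out 2s via (2/n), flip via reciprocity, reduce):
  reciprocity: (155/647) -> -(647/155)
  reduce: (27/155)
  reciprocity: (27/155) -> -(155/27)
  reduce: (20/27)
  pull out 2: (2/27) = -1  (since 27 mod 8 = 3)
  pull out 2: (2/27) = -1  (since 27 mod 8 = 3)
  reciprocity: (5/27) -> +(27/5)
  reduce: (2/5)
  pull out 2: (2/5) = -1  (since 5 mod 8 = 5)
  (1/5) = 1
Product of signs = -1
(155/647) = -1

-1


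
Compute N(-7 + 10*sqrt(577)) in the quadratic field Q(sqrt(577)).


N(a + b*sqrt(d)) = a^2 - d*b^2
= (-7)^2 - (577)*(10)^2
= 49 - 57700
= -57651

-57651


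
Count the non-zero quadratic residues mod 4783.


For prime p, the number of non-zero quadratic residues is (p-1)/2.
= (4783-1)/2
= 2391

2391


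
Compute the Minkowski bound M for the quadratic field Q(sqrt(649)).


d = 649, d mod 4 = 1, so disc(K) = d = 649; |disc(K)| = 649
Real quadratic field, so n = 2, s = r2 = 0, r1 = 2
M = (n!/n^n) * (4/pi)^s * sqrt(|disc(K)|) = (2!/2^2) * (4/pi)^0 * sqrt(649)
= 0.5 * 1.000000 * 25.475478
= 12.7377

12.7377


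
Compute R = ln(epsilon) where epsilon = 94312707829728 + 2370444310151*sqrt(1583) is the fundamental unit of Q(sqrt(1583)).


epsilon = 94312707829728 + 2370444310151*sqrt(1583)
= 1.8863e+14
R = ln(1.8863e+14)
= 32.8708

32.8708


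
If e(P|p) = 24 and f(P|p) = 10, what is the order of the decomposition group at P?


|D_P| = e * f
= 24 * 10
= 240

240


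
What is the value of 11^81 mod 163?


p = 163 is prime and the exponent is (p-1)/2 = 81, so by Euler's criterion 11^81 = (11/163) = +1 or -1 mod 163.
Compute by square-and-multiply:
  81 = 64 + 16 + 1 (binary 1010001)
  Repeated squaring mod 163: 11^1 = 11, 11^2 = 121, 11^4 = 134, 11^8 = 26, 11^16 = 24, 11^32 = 87, 11^64 = 71
  11^81 = 11^64 * 11^16 * 11^1 = 71 * 24 * 11 mod 163
    71 * 24 = 1704 = 74 mod 163
    74 * 11 = 814 = 162 mod 163
  11^81 = 162 mod 163
Result 162 = p - 1 = -1 mod 163: 11 is a quadratic non-residue mod 163. As a residue in [0, p-1] the value is 162.
11^81 mod 163 = 162

162


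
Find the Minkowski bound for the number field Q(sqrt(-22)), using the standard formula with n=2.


d = -22, d mod 4 = 2, so disc(K) = 4d = -88; |disc(K)| = 88
Imaginary quadratic field, so n = 2, s = r2 = 1, r1 = 0
M = (n!/n^n) * (4/pi)^s * sqrt(|disc(K)|) = (2!/2^2) * (4/pi)^1 * sqrt(88)
= 0.5 * 1.273240 * 9.380832
= 5.9720

5.9720


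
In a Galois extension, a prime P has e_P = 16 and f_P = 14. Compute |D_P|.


|D_P| = e * f
= 16 * 14
= 224

224


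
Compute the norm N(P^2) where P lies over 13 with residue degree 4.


N(P^a) = p^(a*f)
= 13^(2*4)
= 13^8
= 815730721

815730721


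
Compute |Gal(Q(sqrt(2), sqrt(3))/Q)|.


The 2 square roots of distinct primes are multiplicatively independent over Q,
so [K:Q] = 2^2 and Gal(K/Q) is isomorphic to (Z/2Z)^2.
|Gal| = 2^2 = 4

4


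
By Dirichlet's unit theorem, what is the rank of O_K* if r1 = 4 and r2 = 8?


By Dirichlet's unit theorem:
rank = r1 + r2 - 1
= 4 + 8 - 1
= 11

11


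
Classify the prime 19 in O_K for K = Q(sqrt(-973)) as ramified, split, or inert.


K = Q(sqrt(-973)). Since d mod 4 = 3, disc(K) = -3892.
Check p | disc: -3892 mod 19 = 3.
p does not divide disc. Compute Legendre symbol (d/p):
15^((19-1)/2) mod 19 = -1
(d/p) = -1, so p is inert: (p) stays prime with e=1, f=2, g=1.
Therefore p is inert.

inert


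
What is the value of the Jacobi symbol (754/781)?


Compute (754/781) via quadratic reciprocity:
  pull out 2: (2/781) = -1  (since 781 mod 8 = 5)
  reciprocity: (377/781) -> +(781/377)
  reduce: (27/377)
  reciprocity: (27/377) -> +(377/27)
  reduce: (26/27)
  pull out 2: (2/27) = -1  (since 27 mod 8 = 3)
  reciprocity: (13/27) -> +(27/13)
  reduce: (1/13)
  (1/13) = 1
Product of signs = 1

1


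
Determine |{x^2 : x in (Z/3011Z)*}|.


For prime p, the number of non-zero quadratic residues is (p-1)/2.
= (3011-1)/2
= 1505

1505


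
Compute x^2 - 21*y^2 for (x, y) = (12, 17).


x^2 - d*y^2
= 12^2 - 21*17^2
= 144 - 6069
= -5925

-5925


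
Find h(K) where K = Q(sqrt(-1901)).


K = Q(sqrt(-1901)). d mod 4 = 3, so D = disc(K) = 4d = -7604
h(K) equals the number of primitive reduced positive-definite forms (a, b, c) = a*x^2 + b*x*y + c*y^2 with b^2 - 4ac = D,
where reduced means |b| <= a <= c, with b >= 0 whenever |b| = a or a = c, and primitive means gcd(a, b, c) = 1.
Reduced forces 3a^2 <= |D| = 7604, so 1 <= a <= 50; b must have the parity of D, and c = (b^2 - D)/(4a) must be an integer >= a.
Enumerate a = 1..50, b in [-a, a]:
  a=1: (1, 0, 1901)  [1]
  a=2: (2, 2, 951)  [1]
  a=3: (3, -2, 634), (3, 2, 634)  [2]
  a=4: none
  a=5: (5, -4, 381), (5, 4, 381)  [2]
  a=6: (6, -2, 317), (6, 2, 317)  [2]
  a=7..8: none
  a=9: (9, -8, 213), (9, 8, 213)  [2]
  a=10: (10, -6, 191), (10, 6, 191)  [2]
  a=11..12: none
  a=13: (13, -12, 149), (13, 12, 149)  [2]
  a=14: none
  a=15: (15, -14, 130), (15, -4, 127), (15, 4, 127), (15, 14, 130)  [4]
  a=16..17: none
  a=18: (18, -10, 107), (18, 10, 107)  [2]
  a=19..22: none
  a=23: (23, -20, 87), (23, 20, 87)  [2]
  a=24: none
  a=25: (25, -14, 78), (25, 14, 78)  [2]
  a=26: (26, -14, 75), (26, 14, 75)  [2]
  a=27: (27, -8, 71), (27, 8, 71)  [2]
  a=28: none
  a=29: (29, -20, 69), (29, 20, 69)  [2]
  a=30: (30, -26, 69), (30, -14, 65), (30, 14, 65), (30, 26, 69)  [4]
  a=31..38: none
  a=39: (39, -38, 58), (39, -14, 50), (39, 14, 50), (39, 38, 58)  [4]
  a=40..44: none
  a=45: (45, -44, 53), (45, -26, 46), (45, 26, 46), (45, 44, 53)  [4]
  a=46..50: none
Total reduced forms: 1 + 1 + 2 + 2 + 2 + 2 + 2 + 2 + 4 + 2 + 2 + 2 + 2 + 2 + 2 + 4 + 4 + 4 = 42
h = 42

42


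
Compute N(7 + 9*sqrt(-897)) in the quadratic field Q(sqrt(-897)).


N(a + b*sqrt(d)) = a^2 - d*b^2
= (7)^2 - (-897)*(9)^2
= 49 + 72657
= 72706

72706


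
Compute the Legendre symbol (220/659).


p = 659 is prime, so compute (220/659) with the reciprocity algorithm (Jacobi-symbol steps: pull out 2s via (2/n), flip via reciprocity, reduce):
  pull out 2: (2/659) = -1  (since 659 mod 8 = 3)
  pull out 2: (2/659) = -1  (since 659 mod 8 = 3)
  reciprocity: (55/659) -> -(659/55)
  reduce: (54/55)
  pull out 2: (2/55) = +1  (since 55 mod 8 = 7)
  reciprocity: (27/55) -> -(55/27)
  reduce: (1/27)
  (1/27) = 1
Product of signs = 1
(220/659) = 1

1


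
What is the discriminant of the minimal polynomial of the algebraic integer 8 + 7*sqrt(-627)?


The element 8 + 7*sqrt(-627) has minimal polynomial:
x^2 - 16*x + 30787
Discriminant = (-16)^2 - 4*(30787)
= 256 - 123148
= -122892

-122892


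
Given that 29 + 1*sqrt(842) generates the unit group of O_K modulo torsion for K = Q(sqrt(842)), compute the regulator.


epsilon = 29 + 1*sqrt(842)
= 58.0172
R = ln(58.0172)
= 4.0607

4.0607


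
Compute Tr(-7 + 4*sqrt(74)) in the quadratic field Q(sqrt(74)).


Tr(a + b*sqrt(d)) = (a + b*sqrt(d)) + (a - b*sqrt(d)) = 2a
= 2 * (-7)
= -14

-14


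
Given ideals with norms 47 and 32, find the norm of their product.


N(IJ) = N(I) * N(J)
= 47 * 32
= 1504

1504


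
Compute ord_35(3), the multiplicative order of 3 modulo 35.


We want ord_35(3), the smallest k >= 1 with 3^k = 1 mod 35.
n = 35 = 5 * 7, phi(35) = 24; the order divides phi(n).
Divisors of 24: 1, 2, 3, 4, 6, 8, 12, 24
Repeated squaring mod 35: 3^1 = 3, 3^2 = 9, 3^4 = 11, 3^8 = 16, 3^16 = 11
Test divisors in increasing order:
  k=1: 3^1 = 3 mod 35
  k=2: 3^2 = 9 mod 35
  k=3: 3^3 = 9 * 3 = 27 mod 35
  k=4: 3^4 = 11 mod 35
  k=6: 3^6 = 11 * 9 = 29 mod 35
  k=8: 3^8 = 16 mod 35
  k=12: 3^12 = 16 * 11 = 1 mod 35  <- first divisor giving 1
Order = 12

12


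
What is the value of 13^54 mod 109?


p = 109 is prime and the exponent is (p-1)/2 = 54, so by Euler's criterion 13^54 = (13/109) = +1 or -1 mod 109.
Compute by square-and-multiply:
  54 = 32 + 16 + 4 + 2 (binary 110110)
  Repeated squaring mod 109: 13^1 = 13, 13^2 = 60, 13^4 = 3, 13^8 = 9, 13^16 = 81, 13^32 = 21
  13^54 = 13^32 * 13^16 * 13^4 * 13^2 = 21 * 81 * 3 * 60 mod 109
    21 * 81 = 1701 = 66 mod 109
    66 * 3 = 198 = 89 mod 109
    89 * 60 = 5340 = 108 mod 109
  13^54 = 108 mod 109
Result 108 = p - 1 = -1 mod 109: 13 is a quadratic non-residue mod 109. As a residue in [0, p-1] the value is 108.
13^54 mod 109 = 108

108


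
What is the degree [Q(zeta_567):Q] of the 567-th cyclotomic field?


The degree equals Euler's totient phi(567).
567 = 3^4 * 7
phi(567) = 324

324


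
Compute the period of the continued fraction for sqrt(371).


Run the CF algorithm for sqrt(371).
a_0 = floor(sqrt(371)) = 19; set m_0=0, q_0=1.
Recurrence: m' = q*a - m,  q' = (d - m'^2)/q,  a' = floor((a_0 + m')/q').
  step 1: m=19, q=10, a=3
  step 2: m=11, q=25, a=1
  step 3: m=14, q=7, a=4
  step 4: m=14, q=25, a=1
  step 5: m=11, q=10, a=3
  step 6: m=19, q=1, a=38
a_6 = 2*a_0 = 38, so the period closes here.
sqrt(371) = [19; 3, 1, 4, 1, 3, 38]
Period length = 6

6


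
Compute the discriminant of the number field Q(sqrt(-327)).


For K = Q(sqrt(d)) with d squarefree: disc(K) = d if d = 1 mod 4, and disc(K) = 4d if d = 2 or 3 mod 4.
Here d = -327, and d mod 4 = 1.
d = 1 mod 4 (O_K = Z[(1+sqrt(d))/2]), so disc(K) = d = -327

-327


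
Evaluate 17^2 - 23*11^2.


x^2 - d*y^2
= 17^2 - 23*11^2
= 289 - 2783
= -2494

-2494


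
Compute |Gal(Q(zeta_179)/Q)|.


|Gal(Q(zeta_179)/Q)| = phi(179)
= 178

178


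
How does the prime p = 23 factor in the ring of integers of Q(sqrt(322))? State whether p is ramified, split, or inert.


K = Q(sqrt(322)). Since d mod 4 = 2, disc(K) = 1288.
Check p | disc: 1288 mod 23 = 0.
p divides disc, so p ramifies: (p) = P^2 with e=2, f=1, g=1.
Therefore p is ramified.

ramified


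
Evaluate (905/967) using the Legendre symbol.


p = 967 is prime, so compute (905/967) with the reciprocity algorithm (Jacobi-symbol steps: pull out 2s via (2/n), flip via reciprocity, reduce):
  reciprocity: (905/967) -> +(967/905)
  reduce: (62/905)
  pull out 2: (2/905) = +1  (since 905 mod 8 = 1)
  reciprocity: (31/905) -> +(905/31)
  reduce: (6/31)
  pull out 2: (2/31) = +1  (since 31 mod 8 = 7)
  reciprocity: (3/31) -> -(31/3)
  reduce: (1/3)
  (1/3) = 1
Product of signs = -1
(905/967) = -1

-1


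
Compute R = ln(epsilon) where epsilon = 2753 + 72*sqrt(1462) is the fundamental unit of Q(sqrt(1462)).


epsilon = 2753 + 72*sqrt(1462)
= 5505.9998
R = ln(5505.9998)
= 8.6136

8.6136


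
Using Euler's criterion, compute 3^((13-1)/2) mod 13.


p = 13 is prime and the exponent is (p-1)/2 = 6, so by Euler's criterion 3^6 = (3/13) = +1 or -1 mod 13.
Compute by square-and-multiply:
  6 = 4 + 2 (binary 110)
  Repeated squaring mod 13: 3^1 = 3, 3^2 = 9, 3^4 = 3
  3^6 = 3^4 * 3^2 = 3 * 9 mod 13
    3 * 9 = 27 = 1 mod 13
  3^6 = 1 mod 13
Result 1: 3 is a quadratic residue mod 13.
3^6 mod 13 = 1

1


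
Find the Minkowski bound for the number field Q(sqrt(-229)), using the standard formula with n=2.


d = -229, d mod 4 = 3, so disc(K) = 4d = -916; |disc(K)| = 916
Imaginary quadratic field, so n = 2, s = r2 = 1, r1 = 0
M = (n!/n^n) * (4/pi)^s * sqrt(|disc(K)|) = (2!/2^2) * (4/pi)^1 * sqrt(916)
= 0.5 * 1.273240 * 30.265492
= 19.2676

19.2676


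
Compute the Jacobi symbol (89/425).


Compute (89/425) via quadratic reciprocity:
  reciprocity: (89/425) -> +(425/89)
  reduce: (69/89)
  reciprocity: (69/89) -> +(89/69)
  reduce: (20/69)
  pull out 2: (2/69) = -1  (since 69 mod 8 = 5)
  pull out 2: (2/69) = -1  (since 69 mod 8 = 5)
  reciprocity: (5/69) -> +(69/5)
  reduce: (4/5)
  pull out 2: (2/5) = -1  (since 5 mod 8 = 5)
  pull out 2: (2/5) = -1  (since 5 mod 8 = 5)
  (1/5) = 1
Product of signs = 1

1


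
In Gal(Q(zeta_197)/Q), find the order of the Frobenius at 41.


The Frobenius at p in Gal(Q(zeta_n)/Q) = (Z/nZ)* is the class of p, so its order is ord_197(41), the smallest k >= 1 with 41^k = 1 mod 197.
n = 197 = 197, phi(197) = 196; the order divides phi(n).
Divisors of 196: 1, 2, 4, 7, 14, 28, 49, 98, 196
Repeated squaring mod 197: 41^1 = 41, 41^2 = 105, 41^4 = 190, 41^8 = 49, 41^16 = 37, 41^32 = 187, 41^64 = 100, 41^128 = 150
Test divisors in increasing order:
  k=1: 41^1 = 41 mod 197
  k=2: 41^2 = 105 mod 197
  k=4: 41^4 = 190 mod 197
  k=7: 41^7 = 190 * 105 * 41 = 6 mod 197
  k=14: 41^14 = 49 * 190 * 105 = 36 mod 197
  k=28: 41^28 = 37 * 49 * 190 = 114 mod 197
  k=49: 41^49 = 187 * 37 * 41 = 196 mod 197
  k=98: 41^98 = 100 * 187 * 105 = 1 mod 197  <- first divisor giving 1
Order = 98

98


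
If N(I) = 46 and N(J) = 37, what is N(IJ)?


N(IJ) = N(I) * N(J)
= 46 * 37
= 1702

1702


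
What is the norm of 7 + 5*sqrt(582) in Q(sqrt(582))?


N(a + b*sqrt(d)) = a^2 - d*b^2
= (7)^2 - (582)*(5)^2
= 49 - 14550
= -14501

-14501


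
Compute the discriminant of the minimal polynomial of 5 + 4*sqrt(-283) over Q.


The element 5 + 4*sqrt(-283) has minimal polynomial:
x^2 - 10*x + 4553
Discriminant = (-10)^2 - 4*(4553)
= 100 - 18212
= -18112

-18112


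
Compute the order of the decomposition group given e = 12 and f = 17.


|D_P| = e * f
= 12 * 17
= 204

204


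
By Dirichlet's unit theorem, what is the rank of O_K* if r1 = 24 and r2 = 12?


By Dirichlet's unit theorem:
rank = r1 + r2 - 1
= 24 + 12 - 1
= 35

35


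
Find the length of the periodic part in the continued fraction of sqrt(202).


Run the CF algorithm for sqrt(202).
a_0 = floor(sqrt(202)) = 14; set m_0=0, q_0=1.
Recurrence: m' = q*a - m,  q' = (d - m'^2)/q,  a' = floor((a_0 + m')/q').
  step 1: m=14, q=6, a=4
  step 2: m=10, q=17, a=1
  step 3: m=7, q=9, a=2
  step 4: m=11, q=9, a=2
  step 5: m=7, q=17, a=1
  step 6: m=10, q=6, a=4
  step 7: m=14, q=1, a=28
a_7 = 2*a_0 = 28, so the period closes here.
sqrt(202) = [14; 4, 1, 2, 2, 1, 4, 28]
Period length = 7

7


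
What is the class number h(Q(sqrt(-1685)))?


K = Q(sqrt(-1685)). d mod 4 = 3, so D = disc(K) = 4d = -6740
h(K) equals the number of primitive reduced positive-definite forms (a, b, c) = a*x^2 + b*x*y + c*y^2 with b^2 - 4ac = D,
where reduced means |b| <= a <= c, with b >= 0 whenever |b| = a or a = c, and primitive means gcd(a, b, c) = 1.
Reduced forces 3a^2 <= |D| = 6740, so 1 <= a <= 47; b must have the parity of D, and c = (b^2 - D)/(4a) must be an integer >= a.
Enumerate a = 1..47, b in [-a, a]:
  a=1: (1, 0, 1685)  [1]
  a=2: (2, 2, 843)  [1]
  a=3: (3, -2, 562), (3, 2, 562)  [2]
  a=4: none
  a=5: (5, 0, 337)  [1]
  a=6: (6, -2, 281), (6, 2, 281)  [2]
  a=7: (7, -6, 242), (7, 6, 242)  [2]
  a=8: none
  a=9: (9, -8, 189), (9, 8, 189)  [2]
  a=10: (10, 10, 171)  [1]
  a=11: (11, -6, 154), (11, 6, 154)  [2]
  a=12..13: none
  a=14: (14, -6, 121), (14, 6, 121)  [2]
  a=15: (15, -10, 114), (15, 10, 114)  [2]
  a=16: none
  a=17: (17, -14, 102), (17, 14, 102)  [2]
  a=18: (18, -10, 95), (18, 10, 95)  [2]
  a=19: (19, -10, 90), (19, 10, 90)  [2]
  a=20: none
  a=21: (21, -20, 85), (21, -8, 81), (21, 8, 81), (21, 20, 85)  [4]
  a=22: (22, -6, 77), (22, 6, 77)  [2]
  a=23..26: none
  a=27: (27, -8, 63), (27, 8, 63)  [2]
  a=28..29: none
  a=30: (30, -10, 57), (30, 10, 57)  [2]
  a=31: (31, -24, 59), (31, 24, 59)  [2]
  a=32: none
  a=33: (33, -28, 57), (33, -16, 53), (33, 16, 53), (33, 28, 57)  [4]
  a=34: (34, -14, 51), (34, 14, 51)  [2]
  a=35: (35, -20, 51), (35, 20, 51)  [2]
  a=36..37: none
  a=38: (38, -10, 45), (38, 10, 45)  [2]
  a=39..40: none
  a=41: (41, -36, 49), (41, 36, 49)  [2]
  a=42: (42, -34, 47), (42, -22, 43), (42, 22, 43), (42, 34, 47)  [4]
  a=43..47: none
Total reduced forms: 1 + 1 + 2 + 1 + 2 + 2 + 2 + 1 + 2 + 2 + 2 + 2 + 2 + 2 + 4 + 2 + 2 + 2 + 2 + 4 + 2 + 2 + 2 + 2 + 4 = 52
h = 52

52


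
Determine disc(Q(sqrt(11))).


For K = Q(sqrt(d)) with d squarefree: disc(K) = d if d = 1 mod 4, and disc(K) = 4d if d = 2 or 3 mod 4.
Here d = 11, and d mod 4 = 3.
d = 3 mod 4, not 1 (O_K = Z[sqrt(d)]), so disc(K) = 4d = 4 * (11) = 44

44


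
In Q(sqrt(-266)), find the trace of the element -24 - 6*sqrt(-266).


Tr(a + b*sqrt(d)) = (a + b*sqrt(d)) + (a - b*sqrt(d)) = 2a
= 2 * (-24)
= -48

-48


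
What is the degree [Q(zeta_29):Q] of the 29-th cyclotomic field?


The degree equals Euler's totient phi(29).
29 = 29
phi(29) = 28

28


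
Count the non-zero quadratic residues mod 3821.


For prime p, the number of non-zero quadratic residues is (p-1)/2.
= (3821-1)/2
= 1910

1910


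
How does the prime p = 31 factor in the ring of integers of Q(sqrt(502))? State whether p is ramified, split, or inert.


K = Q(sqrt(502)). Since d mod 4 = 2, disc(K) = 2008.
Check p | disc: 2008 mod 31 = 24.
p does not divide disc. Compute Legendre symbol (d/p):
6^((31-1)/2) mod 31 = -1
(d/p) = -1, so p is inert: (p) stays prime with e=1, f=2, g=1.
Therefore p is inert.

inert


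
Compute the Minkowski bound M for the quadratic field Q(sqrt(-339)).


d = -339, d mod 4 = 1, so disc(K) = d = -339; |disc(K)| = 339
Imaginary quadratic field, so n = 2, s = r2 = 1, r1 = 0
M = (n!/n^n) * (4/pi)^s * sqrt(|disc(K)|) = (2!/2^2) * (4/pi)^1 * sqrt(339)
= 0.5 * 1.273240 * 18.411953
= 11.7214

11.7214


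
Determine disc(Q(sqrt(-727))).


For K = Q(sqrt(d)) with d squarefree: disc(K) = d if d = 1 mod 4, and disc(K) = 4d if d = 2 or 3 mod 4.
Here d = -727, and d mod 4 = 1.
d = 1 mod 4 (O_K = Z[(1+sqrt(d))/2]), so disc(K) = d = -727

-727


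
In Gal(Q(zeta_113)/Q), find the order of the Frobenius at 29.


The Frobenius at p in Gal(Q(zeta_n)/Q) = (Z/nZ)* is the class of p, so its order is ord_113(29), the smallest k >= 1 with 29^k = 1 mod 113.
n = 113 = 113, phi(113) = 112; the order divides phi(n).
Divisors of 112: 1, 2, 4, 7, 8, 14, 16, 28, 56, 112
Repeated squaring mod 113: 29^1 = 29, 29^2 = 50, 29^4 = 14, 29^8 = 83, 29^16 = 109, 29^32 = 16, 29^64 = 30
Test divisors in increasing order:
  k=1: 29^1 = 29 mod 113
  k=2: 29^2 = 50 mod 113
  k=4: 29^4 = 14 mod 113
  k=7: 29^7 = 14 * 50 * 29 = 73 mod 113
  k=8: 29^8 = 83 mod 113
  k=14: 29^14 = 83 * 14 * 50 = 18 mod 113
  k=16: 29^16 = 109 mod 113
  k=28: 29^28 = 109 * 83 * 14 = 98 mod 113
  k=56: 29^56 = 16 * 109 * 83 = 112 mod 113
  k=112: 29^112 = 30 * 16 * 109 = 1 mod 113  <- first divisor giving 1
Order = 112

112


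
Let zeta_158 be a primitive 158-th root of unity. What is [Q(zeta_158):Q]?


The degree equals Euler's totient phi(158).
158 = 2 * 79
phi(158) = 78

78


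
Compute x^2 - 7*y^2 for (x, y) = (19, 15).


x^2 - d*y^2
= 19^2 - 7*15^2
= 361 - 1575
= -1214

-1214


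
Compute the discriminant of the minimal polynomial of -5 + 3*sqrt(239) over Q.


The element -5 + 3*sqrt(239) has minimal polynomial:
x^2 + 10*x - 2126
Discriminant = (10)^2 - 4*(-2126)
= 100 + 8504
= 8604

8604


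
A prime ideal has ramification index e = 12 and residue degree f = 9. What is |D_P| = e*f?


|D_P| = e * f
= 12 * 9
= 108

108


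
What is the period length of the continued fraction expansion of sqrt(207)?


Run the CF algorithm for sqrt(207).
a_0 = floor(sqrt(207)) = 14; set m_0=0, q_0=1.
Recurrence: m' = q*a - m,  q' = (d - m'^2)/q,  a' = floor((a_0 + m')/q').
  step 1: m=14, q=11, a=2
  step 2: m=8, q=13, a=1
  step 3: m=5, q=14, a=1
  step 4: m=9, q=9, a=2
  step 5: m=9, q=14, a=1
  step 6: m=5, q=13, a=1
  step 7: m=8, q=11, a=2
  step 8: m=14, q=1, a=28
a_8 = 2*a_0 = 28, so the period closes here.
sqrt(207) = [14; 2, 1, 1, 2, 1, 1, 2, 28]
Period length = 8

8


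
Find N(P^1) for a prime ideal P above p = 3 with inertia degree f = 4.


N(P^a) = p^(a*f)
= 3^(1*4)
= 3^4
= 81

81


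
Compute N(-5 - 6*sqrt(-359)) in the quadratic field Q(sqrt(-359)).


N(a + b*sqrt(d)) = a^2 - d*b^2
= (-5)^2 - (-359)*(-6)^2
= 25 + 12924
= 12949

12949


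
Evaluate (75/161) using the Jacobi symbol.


Compute (75/161) via quadratic reciprocity:
  reciprocity: (75/161) -> +(161/75)
  reduce: (11/75)
  reciprocity: (11/75) -> -(75/11)
  reduce: (9/11)
  reciprocity: (9/11) -> +(11/9)
  reduce: (2/9)
  pull out 2: (2/9) = +1  (since 9 mod 8 = 1)
  (1/9) = 1
Product of signs = -1

-1


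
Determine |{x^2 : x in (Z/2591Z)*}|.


For prime p, the number of non-zero quadratic residues is (p-1)/2.
= (2591-1)/2
= 1295

1295


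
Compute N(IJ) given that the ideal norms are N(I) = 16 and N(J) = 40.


N(IJ) = N(I) * N(J)
= 16 * 40
= 640

640


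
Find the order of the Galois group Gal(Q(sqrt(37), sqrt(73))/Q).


The 2 square roots of distinct primes are multiplicatively independent over Q,
so [K:Q] = 2^2 and Gal(K/Q) is isomorphic to (Z/2Z)^2.
|Gal| = 2^2 = 4

4


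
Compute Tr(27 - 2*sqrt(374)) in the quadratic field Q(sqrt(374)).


Tr(a + b*sqrt(d)) = (a + b*sqrt(d)) + (a - b*sqrt(d)) = 2a
= 2 * (27)
= 54

54


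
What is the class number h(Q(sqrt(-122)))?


K = Q(sqrt(-122)). d mod 4 = 2, so D = disc(K) = 4d = -488
h(K) equals the number of primitive reduced positive-definite forms (a, b, c) = a*x^2 + b*x*y + c*y^2 with b^2 - 4ac = D,
where reduced means |b| <= a <= c, with b >= 0 whenever |b| = a or a = c, and primitive means gcd(a, b, c) = 1.
Reduced forces 3a^2 <= |D| = 488, so 1 <= a <= 12; b must have the parity of D, and c = (b^2 - D)/(4a) must be an integer >= a.
Enumerate a = 1..12, b in [-a, a]:
  a=1: (1, 0, 122)  [1]
  a=2: (2, 0, 61)  [1]
  a=3: (3, -2, 41), (3, 2, 41)  [2]
  a=4..5: none
  a=6: (6, -4, 21), (6, 4, 21)  [2]
  a=7: (7, -4, 18), (7, 4, 18)  [2]
  a=8: none
  a=9: (9, -4, 14), (9, 4, 14)  [2]
  a=10..12: none
Total reduced forms: 1 + 1 + 2 + 2 + 2 + 2 = 10
h = 10

10


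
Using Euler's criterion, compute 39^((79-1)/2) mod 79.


p = 79 is prime and the exponent is (p-1)/2 = 39, so by Euler's criterion 39^39 = (39/79) = +1 or -1 mod 79.
Compute by square-and-multiply:
  39 = 32 + 4 + 2 + 1 (binary 100111)
  Repeated squaring mod 79: 39^1 = 39, 39^2 = 20, 39^4 = 5, 39^8 = 25, 39^16 = 72, 39^32 = 49
  39^39 = 39^32 * 39^4 * 39^2 * 39^1 = 49 * 5 * 20 * 39 mod 79
    49 * 5 = 245 = 8 mod 79
    8 * 20 = 160 = 2 mod 79
    2 * 39 = 78 = 78 mod 79
  39^39 = 78 mod 79
Result 78 = p - 1 = -1 mod 79: 39 is a quadratic non-residue mod 79. As a residue in [0, p-1] the value is 78.
39^39 mod 79 = 78

78


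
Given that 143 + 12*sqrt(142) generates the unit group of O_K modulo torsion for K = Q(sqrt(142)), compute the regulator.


epsilon = 143 + 12*sqrt(142)
= 285.9965
R = ln(285.9965)
= 5.6560

5.6560


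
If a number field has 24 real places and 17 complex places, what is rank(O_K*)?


By Dirichlet's unit theorem:
rank = r1 + r2 - 1
= 24 + 17 - 1
= 40

40


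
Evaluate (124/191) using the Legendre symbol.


p = 191 is prime, so compute (124/191) with the reciprocity algorithm (Jacobi-symbol steps: pull out 2s via (2/n), flip via reciprocity, reduce):
  pull out 2: (2/191) = +1  (since 191 mod 8 = 7)
  pull out 2: (2/191) = +1  (since 191 mod 8 = 7)
  reciprocity: (31/191) -> -(191/31)
  reduce: (5/31)
  reciprocity: (5/31) -> +(31/5)
  reduce: (1/5)
  (1/5) = 1
Product of signs = -1
(124/191) = -1

-1


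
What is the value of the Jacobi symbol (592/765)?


Compute (592/765) via quadratic reciprocity:
  pull out 2: (2/765) = -1  (since 765 mod 8 = 5)
  pull out 2: (2/765) = -1  (since 765 mod 8 = 5)
  pull out 2: (2/765) = -1  (since 765 mod 8 = 5)
  pull out 2: (2/765) = -1  (since 765 mod 8 = 5)
  reciprocity: (37/765) -> +(765/37)
  reduce: (25/37)
  reciprocity: (25/37) -> +(37/25)
  reduce: (12/25)
  pull out 2: (2/25) = +1  (since 25 mod 8 = 1)
  pull out 2: (2/25) = +1  (since 25 mod 8 = 1)
  reciprocity: (3/25) -> +(25/3)
  reduce: (1/3)
  (1/3) = 1
Product of signs = 1

1


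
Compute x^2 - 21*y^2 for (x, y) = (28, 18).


x^2 - d*y^2
= 28^2 - 21*18^2
= 784 - 6804
= -6020

-6020


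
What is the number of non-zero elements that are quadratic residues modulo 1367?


For prime p, the number of non-zero quadratic residues is (p-1)/2.
= (1367-1)/2
= 683

683


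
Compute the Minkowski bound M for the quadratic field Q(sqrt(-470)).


d = -470, d mod 4 = 2, so disc(K) = 4d = -1880; |disc(K)| = 1880
Imaginary quadratic field, so n = 2, s = r2 = 1, r1 = 0
M = (n!/n^n) * (4/pi)^s * sqrt(|disc(K)|) = (2!/2^2) * (4/pi)^1 * sqrt(1880)
= 0.5 * 1.273240 * 43.358967
= 27.6032

27.6032


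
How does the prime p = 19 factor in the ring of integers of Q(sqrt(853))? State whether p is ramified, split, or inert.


K = Q(sqrt(853)). Since d mod 4 = 1, disc(K) = 853.
Check p | disc: 853 mod 19 = 17.
p does not divide disc. Compute Legendre symbol (d/p):
17^((19-1)/2) mod 19 = 1
(d/p) = 1, so p splits: (p) = P*P' with e=1, f=1, g=2.
Therefore p is split.

split


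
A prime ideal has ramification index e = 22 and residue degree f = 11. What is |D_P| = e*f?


|D_P| = e * f
= 22 * 11
= 242

242


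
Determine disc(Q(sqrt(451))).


For K = Q(sqrt(d)) with d squarefree: disc(K) = d if d = 1 mod 4, and disc(K) = 4d if d = 2 or 3 mod 4.
Here d = 451, and d mod 4 = 3.
d = 3 mod 4, not 1 (O_K = Z[sqrt(d)]), so disc(K) = 4d = 4 * (451) = 1804

1804


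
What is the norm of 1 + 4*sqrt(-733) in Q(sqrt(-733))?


N(a + b*sqrt(d)) = a^2 - d*b^2
= (1)^2 - (-733)*(4)^2
= 1 + 11728
= 11729

11729


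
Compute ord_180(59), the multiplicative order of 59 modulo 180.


We want ord_180(59), the smallest k >= 1 with 59^k = 1 mod 180.
n = 180 = 2^2 * 3^2 * 5, phi(180) = 48; the order divides phi(n).
Divisors of 48: 1, 2, 3, 4, 6, 8, 12, 16, 24, 48
Repeated squaring mod 180: 59^1 = 59, 59^2 = 61, 59^4 = 121, 59^8 = 61, 59^16 = 121, 59^32 = 61
Test divisors in increasing order:
  k=1: 59^1 = 59 mod 180
  k=2: 59^2 = 61 mod 180
  k=3: 59^3 = 61 * 59 = 179 mod 180
  k=4: 59^4 = 121 mod 180
  k=6: 59^6 = 121 * 61 = 1 mod 180  <- first divisor giving 1
Order = 6

6


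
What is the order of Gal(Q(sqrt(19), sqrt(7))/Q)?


The 2 square roots of distinct primes are multiplicatively independent over Q,
so [K:Q] = 2^2 and Gal(K/Q) is isomorphic to (Z/2Z)^2.
|Gal| = 2^2 = 4

4


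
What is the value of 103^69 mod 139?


p = 139 is prime and the exponent is (p-1)/2 = 69, so by Euler's criterion 103^69 = (103/139) = +1 or -1 mod 139.
Compute by square-and-multiply:
  69 = 64 + 4 + 1 (binary 1000101)
  Repeated squaring mod 139: 103^1 = 103, 103^2 = 45, 103^4 = 79, 103^8 = 125, 103^16 = 57, 103^32 = 52, 103^64 = 63
  103^69 = 103^64 * 103^4 * 103^1 = 63 * 79 * 103 mod 139
    63 * 79 = 4977 = 112 mod 139
    112 * 103 = 11536 = 138 mod 139
  103^69 = 138 mod 139
Result 138 = p - 1 = -1 mod 139: 103 is a quadratic non-residue mod 139. As a residue in [0, p-1] the value is 138.
103^69 mod 139 = 138

138


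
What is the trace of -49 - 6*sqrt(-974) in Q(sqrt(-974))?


Tr(a + b*sqrt(d)) = (a + b*sqrt(d)) + (a - b*sqrt(d)) = 2a
= 2 * (-49)
= -98

-98


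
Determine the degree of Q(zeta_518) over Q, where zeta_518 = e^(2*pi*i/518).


The degree equals Euler's totient phi(518).
518 = 2 * 7 * 37
phi(518) = 216

216


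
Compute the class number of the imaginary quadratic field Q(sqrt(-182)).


K = Q(sqrt(-182)). d mod 4 = 2, so D = disc(K) = 4d = -728
h(K) equals the number of primitive reduced positive-definite forms (a, b, c) = a*x^2 + b*x*y + c*y^2 with b^2 - 4ac = D,
where reduced means |b| <= a <= c, with b >= 0 whenever |b| = a or a = c, and primitive means gcd(a, b, c) = 1.
Reduced forces 3a^2 <= |D| = 728, so 1 <= a <= 15; b must have the parity of D, and c = (b^2 - D)/(4a) must be an integer >= a.
Enumerate a = 1..15, b in [-a, a]:
  a=1: (1, 0, 182)  [1]
  a=2: (2, 0, 91)  [1]
  a=3: (3, -2, 61), (3, 2, 61)  [2]
  a=4..5: none
  a=6: (6, -4, 31), (6, 4, 31)  [2]
  a=7: (7, 0, 26)  [1]
  a=8: none
  a=9: (9, -8, 22), (9, 8, 22)  [2]
  a=10: none
  a=11: (11, -8, 18), (11, 8, 18)  [2]
  a=12: none
  a=13: (13, 0, 14)  [1]
  a=14..15: none
Total reduced forms: 1 + 1 + 2 + 2 + 1 + 2 + 2 + 1 = 12
h = 12

12


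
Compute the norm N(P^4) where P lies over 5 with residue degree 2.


N(P^a) = p^(a*f)
= 5^(4*2)
= 5^8
= 390625

390625


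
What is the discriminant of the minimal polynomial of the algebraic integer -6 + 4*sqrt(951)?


The element -6 + 4*sqrt(951) has minimal polynomial:
x^2 + 12*x - 15180
Discriminant = (12)^2 - 4*(-15180)
= 144 + 60720
= 60864

60864


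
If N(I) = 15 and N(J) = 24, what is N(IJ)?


N(IJ) = N(I) * N(J)
= 15 * 24
= 360

360


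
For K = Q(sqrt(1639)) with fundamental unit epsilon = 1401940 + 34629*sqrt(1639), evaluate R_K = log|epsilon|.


epsilon = 1401940 + 34629*sqrt(1639)
= 2.8039e+06
R = ln(2.8039e+06)
= 14.8465

14.8465


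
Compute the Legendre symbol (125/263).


p = 263 is prime, so compute (125/263) with the reciprocity algorithm (Jacobi-symbol steps: pull out 2s via (2/n), flip via reciprocity, reduce):
  reciprocity: (125/263) -> +(263/125)
  reduce: (13/125)
  reciprocity: (13/125) -> +(125/13)
  reduce: (8/13)
  pull out 2: (2/13) = -1  (since 13 mod 8 = 5)
  pull out 2: (2/13) = -1  (since 13 mod 8 = 5)
  pull out 2: (2/13) = -1  (since 13 mod 8 = 5)
  (1/13) = 1
Product of signs = -1
(125/263) = -1

-1


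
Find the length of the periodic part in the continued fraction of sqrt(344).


Run the CF algorithm for sqrt(344).
a_0 = floor(sqrt(344)) = 18; set m_0=0, q_0=1.
Recurrence: m' = q*a - m,  q' = (d - m'^2)/q,  a' = floor((a_0 + m')/q').
  step 1: m=18, q=20, a=1
  step 2: m=2, q=17, a=1
  step 3: m=15, q=7, a=4
  step 4: m=13, q=25, a=1
  step 5: m=12, q=8, a=3
  step 6: m=12, q=25, a=1
  step 7: m=13, q=7, a=4
  step 8: m=15, q=17, a=1
  step 9: m=2, q=20, a=1
  step 10: m=18, q=1, a=36
a_10 = 2*a_0 = 36, so the period closes here.
sqrt(344) = [18; 1, 1, 4, 1, 3, 1, 4, 1, 1, 36]
Period length = 10

10


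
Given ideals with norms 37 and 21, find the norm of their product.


N(IJ) = N(I) * N(J)
= 37 * 21
= 777

777


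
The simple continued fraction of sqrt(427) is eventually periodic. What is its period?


Run the CF algorithm for sqrt(427).
a_0 = floor(sqrt(427)) = 20; set m_0=0, q_0=1.
Recurrence: m' = q*a - m,  q' = (d - m'^2)/q,  a' = floor((a_0 + m')/q').
  step 1: m=20, q=27, a=1
  step 2: m=7, q=14, a=1
  step 3: m=7, q=27, a=1
  step 4: m=20, q=1, a=40
a_4 = 2*a_0 = 40, so the period closes here.
sqrt(427) = [20; 1, 1, 1, 40]
Period length = 4

4


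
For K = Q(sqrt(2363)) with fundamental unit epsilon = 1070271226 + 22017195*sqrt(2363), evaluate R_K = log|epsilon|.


epsilon = 1070271226 + 22017195*sqrt(2363)
= 2.1405e+09
R = ln(2.1405e+09)
= 21.4843

21.4843


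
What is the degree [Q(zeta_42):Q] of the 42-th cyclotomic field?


The degree equals Euler's totient phi(42).
42 = 2 * 3 * 7
phi(42) = 12

12


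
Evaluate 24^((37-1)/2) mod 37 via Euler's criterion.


p = 37 is prime and the exponent is (p-1)/2 = 18, so by Euler's criterion 24^18 = (24/37) = +1 or -1 mod 37.
Compute by square-and-multiply:
  18 = 16 + 2 (binary 10010)
  Repeated squaring mod 37: 24^1 = 24, 24^2 = 21, 24^4 = 34, 24^8 = 9, 24^16 = 7
  24^18 = 24^16 * 24^2 = 7 * 21 mod 37
    7 * 21 = 147 = 36 mod 37
  24^18 = 36 mod 37
Result 36 = p - 1 = -1 mod 37: 24 is a quadratic non-residue mod 37. As a residue in [0, p-1] the value is 36.
24^18 mod 37 = 36

36


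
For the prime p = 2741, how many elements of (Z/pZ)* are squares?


For prime p, the number of non-zero quadratic residues is (p-1)/2.
= (2741-1)/2
= 1370

1370


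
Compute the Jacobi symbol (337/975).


Compute (337/975) via quadratic reciprocity:
  reciprocity: (337/975) -> +(975/337)
  reduce: (301/337)
  reciprocity: (301/337) -> +(337/301)
  reduce: (36/301)
  pull out 2: (2/301) = -1  (since 301 mod 8 = 5)
  pull out 2: (2/301) = -1  (since 301 mod 8 = 5)
  reciprocity: (9/301) -> +(301/9)
  reduce: (4/9)
  pull out 2: (2/9) = +1  (since 9 mod 8 = 1)
  pull out 2: (2/9) = +1  (since 9 mod 8 = 1)
  (1/9) = 1
Product of signs = 1

1


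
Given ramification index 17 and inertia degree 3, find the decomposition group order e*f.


|D_P| = e * f
= 17 * 3
= 51

51


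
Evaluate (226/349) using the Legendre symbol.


p = 349 is prime, so compute (226/349) with the reciprocity algorithm (Jacobi-symbol steps: pull out 2s via (2/n), flip via reciprocity, reduce):
  pull out 2: (2/349) = -1  (since 349 mod 8 = 5)
  reciprocity: (113/349) -> +(349/113)
  reduce: (10/113)
  pull out 2: (2/113) = +1  (since 113 mod 8 = 1)
  reciprocity: (5/113) -> +(113/5)
  reduce: (3/5)
  reciprocity: (3/5) -> +(5/3)
  reduce: (2/3)
  pull out 2: (2/3) = -1  (since 3 mod 8 = 3)
  (1/3) = 1
Product of signs = 1
(226/349) = 1

1


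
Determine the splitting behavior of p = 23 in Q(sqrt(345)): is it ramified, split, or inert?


K = Q(sqrt(345)). Since d mod 4 = 1, disc(K) = 345.
Check p | disc: 345 mod 23 = 0.
p divides disc, so p ramifies: (p) = P^2 with e=2, f=1, g=1.
Therefore p is ramified.

ramified


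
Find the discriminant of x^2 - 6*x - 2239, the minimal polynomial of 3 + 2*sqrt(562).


The element 3 + 2*sqrt(562) has minimal polynomial:
x^2 - 6*x - 2239
Discriminant = (-6)^2 - 4*(-2239)
= 36 + 8956
= 8992

8992


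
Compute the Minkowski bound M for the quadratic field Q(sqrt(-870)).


d = -870, d mod 4 = 2, so disc(K) = 4d = -3480; |disc(K)| = 3480
Imaginary quadratic field, so n = 2, s = r2 = 1, r1 = 0
M = (n!/n^n) * (4/pi)^s * sqrt(|disc(K)|) = (2!/2^2) * (4/pi)^1 * sqrt(3480)
= 0.5 * 1.273240 * 58.991525
= 37.5552

37.5552


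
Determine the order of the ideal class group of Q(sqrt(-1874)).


K = Q(sqrt(-1874)). d mod 4 = 2, so D = disc(K) = 4d = -7496
h(K) equals the number of primitive reduced positive-definite forms (a, b, c) = a*x^2 + b*x*y + c*y^2 with b^2 - 4ac = D,
where reduced means |b| <= a <= c, with b >= 0 whenever |b| = a or a = c, and primitive means gcd(a, b, c) = 1.
Reduced forces 3a^2 <= |D| = 7496, so 1 <= a <= 49; b must have the parity of D, and c = (b^2 - D)/(4a) must be an integer >= a.
Enumerate a = 1..49, b in [-a, a]:
  a=1: (1, 0, 1874)  [1]
  a=2: (2, 0, 937)  [1]
  a=3: (3, -2, 625), (3, 2, 625)  [2]
  a=4: none
  a=5: (5, -2, 375), (5, 2, 375)  [2]
  a=6: (6, -4, 313), (6, 4, 313)  [2]
  a=7: (7, -6, 269), (7, 6, 269)  [2]
  a=8: none
  a=9: (9, -8, 210), (9, 8, 210)  [2]
  a=10: (10, -8, 189), (10, 8, 189)  [2]
  a=11..13: none
  a=14: (14, -8, 135), (14, 8, 135)  [2]
  a=15: (15, -8, 126), (15, -2, 125), (15, 2, 125), (15, 8, 126)  [4]
  a=16: none
  a=17: (17, -16, 114), (17, 16, 114)  [2]
  a=18: (18, -8, 105), (18, 8, 105)  [2]
  a=19: (19, -16, 102), (19, 16, 102)  [2]
  a=20: none
  a=21: (21, -20, 94), (21, -8, 90), (21, 8, 90), (21, 20, 94)  [4]
  a=22: none
  a=23: (23, -18, 85), (23, 18, 85)  [2]
  a=24: none
  a=25: (25, -2, 75), (25, 2, 75)  [2]
  a=26: none
  a=27: (27, -8, 70), (27, 8, 70)  [2]
  a=28..29: none
  a=30: (30, -28, 69), (30, -8, 63), (30, 8, 63), (30, 28, 69)  [4]
  a=31..33: none
  a=34: (34, -16, 57), (34, 16, 57)  [2]
  a=35: (35, -22, 57), (35, -8, 54), (35, 8, 54), (35, 22, 57)  [4]
  a=36..37: none
  a=38: (38, -16, 51), (38, 16, 51)  [2]
  a=39..41: none
  a=42: (42, -20, 47), (42, -8, 45), (42, 8, 45), (42, 20, 47)  [4]
  a=43..44: none
  a=45: (45, -28, 46), (45, 28, 46)  [2]
  a=46..48: none
  a=49: (49, -48, 50), (49, 48, 50)  [2]
Total reduced forms: 1 + 1 + 2 + 2 + 2 + 2 + 2 + 2 + 2 + 4 + 2 + 2 + 2 + 4 + 2 + 2 + 2 + 4 + 2 + 4 + 2 + 4 + 2 + 2 = 56
h = 56

56


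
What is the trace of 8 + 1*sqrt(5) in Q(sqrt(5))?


Tr(a + b*sqrt(d)) = (a + b*sqrt(d)) + (a - b*sqrt(d)) = 2a
= 2 * (8)
= 16

16


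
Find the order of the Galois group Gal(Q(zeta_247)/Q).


|Gal(Q(zeta_247)/Q)| = phi(247)
= 216

216


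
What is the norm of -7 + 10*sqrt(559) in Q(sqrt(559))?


N(a + b*sqrt(d)) = a^2 - d*b^2
= (-7)^2 - (559)*(10)^2
= 49 - 55900
= -55851

-55851


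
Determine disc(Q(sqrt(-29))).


For K = Q(sqrt(d)) with d squarefree: disc(K) = d if d = 1 mod 4, and disc(K) = 4d if d = 2 or 3 mod 4.
Here d = -29, and d mod 4 = 3.
d = 3 mod 4, not 1 (O_K = Z[sqrt(d)]), so disc(K) = 4d = 4 * (-29) = -116

-116


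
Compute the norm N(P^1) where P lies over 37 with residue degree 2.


N(P^a) = p^(a*f)
= 37^(1*2)
= 37^2
= 1369

1369


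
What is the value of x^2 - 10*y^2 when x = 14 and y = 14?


x^2 - d*y^2
= 14^2 - 10*14^2
= 196 - 1960
= -1764

-1764


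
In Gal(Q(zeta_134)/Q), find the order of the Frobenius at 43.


The Frobenius at p in Gal(Q(zeta_n)/Q) = (Z/nZ)* is the class of p, so its order is ord_134(43), the smallest k >= 1 with 43^k = 1 mod 134.
n = 134 = 2 * 67, phi(134) = 66; the order divides phi(n).
Divisors of 66: 1, 2, 3, 6, 11, 22, 33, 66
Repeated squaring mod 134: 43^1 = 43, 43^2 = 107, 43^4 = 59, 43^8 = 131, 43^16 = 9, 43^32 = 81, 43^64 = 129
Test divisors in increasing order:
  k=1: 43^1 = 43 mod 134
  k=2: 43^2 = 107 mod 134
  k=3: 43^3 = 107 * 43 = 45 mod 134
  k=6: 43^6 = 59 * 107 = 15 mod 134
  k=11: 43^11 = 131 * 107 * 43 = 133 mod 134
  k=22: 43^22 = 9 * 59 * 107 = 1 mod 134  <- first divisor giving 1
Order = 22

22
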